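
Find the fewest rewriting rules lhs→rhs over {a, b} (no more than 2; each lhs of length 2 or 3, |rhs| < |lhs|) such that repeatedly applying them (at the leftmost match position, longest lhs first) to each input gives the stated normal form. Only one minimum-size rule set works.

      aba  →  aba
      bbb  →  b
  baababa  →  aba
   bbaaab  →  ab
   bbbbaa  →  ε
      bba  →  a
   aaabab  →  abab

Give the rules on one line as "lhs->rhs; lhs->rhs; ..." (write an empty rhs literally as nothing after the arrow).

  | aba
  | bbb => b
  | baababa => bbaba => aba
  | bbaaab => aaab => ab

aa->; bb->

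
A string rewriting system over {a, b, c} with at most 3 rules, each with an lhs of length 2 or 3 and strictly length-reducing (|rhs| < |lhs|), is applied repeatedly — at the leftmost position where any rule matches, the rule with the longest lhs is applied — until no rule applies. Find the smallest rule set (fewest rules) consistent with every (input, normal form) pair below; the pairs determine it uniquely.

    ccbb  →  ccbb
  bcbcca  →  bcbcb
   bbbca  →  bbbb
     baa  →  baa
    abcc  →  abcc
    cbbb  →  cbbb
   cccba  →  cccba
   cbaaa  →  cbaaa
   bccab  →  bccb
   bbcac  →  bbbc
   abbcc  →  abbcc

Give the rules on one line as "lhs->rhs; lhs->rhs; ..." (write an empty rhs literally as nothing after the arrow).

ca->b; cab->cb

  | ccbb
  | bcbcca => bcbcb
  | bbbca => bbbb
  | baa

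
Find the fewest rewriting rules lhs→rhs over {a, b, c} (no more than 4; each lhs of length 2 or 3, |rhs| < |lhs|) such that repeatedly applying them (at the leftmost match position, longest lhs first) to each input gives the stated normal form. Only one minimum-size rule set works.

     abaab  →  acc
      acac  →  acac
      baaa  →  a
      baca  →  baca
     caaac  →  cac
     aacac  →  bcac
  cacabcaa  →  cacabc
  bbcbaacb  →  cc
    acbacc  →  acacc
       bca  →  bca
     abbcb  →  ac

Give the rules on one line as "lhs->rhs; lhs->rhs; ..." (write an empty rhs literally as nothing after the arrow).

  | abaab => abbb => acc
  | acac
  | baaa => bba => a
  | baca

aa->b; bb->; bbb->cc; cb->c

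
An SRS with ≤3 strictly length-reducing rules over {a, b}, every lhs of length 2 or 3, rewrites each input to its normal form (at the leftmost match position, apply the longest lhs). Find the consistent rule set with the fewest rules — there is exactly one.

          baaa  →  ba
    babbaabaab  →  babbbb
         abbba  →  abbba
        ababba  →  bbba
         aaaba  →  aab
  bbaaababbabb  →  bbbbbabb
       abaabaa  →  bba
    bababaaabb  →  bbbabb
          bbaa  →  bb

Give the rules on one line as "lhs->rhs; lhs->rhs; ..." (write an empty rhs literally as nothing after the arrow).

aba->b; baa->b

  | baaa => ba
  | babbaabaab => babbbaab => babbbb
  | abbba
  | ababba => bbba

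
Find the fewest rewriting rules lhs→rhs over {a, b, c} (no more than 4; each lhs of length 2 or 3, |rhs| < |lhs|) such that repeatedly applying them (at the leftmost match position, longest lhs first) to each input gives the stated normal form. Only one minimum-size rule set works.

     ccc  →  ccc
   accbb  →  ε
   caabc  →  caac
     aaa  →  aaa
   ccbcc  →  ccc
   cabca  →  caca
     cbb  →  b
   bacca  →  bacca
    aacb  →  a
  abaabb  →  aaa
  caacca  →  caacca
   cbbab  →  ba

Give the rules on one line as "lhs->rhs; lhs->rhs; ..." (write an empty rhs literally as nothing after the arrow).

ab->a; acb->; cb->

  | ccc
  | accbb => acb => ε
  | caabc => caac
  | aaa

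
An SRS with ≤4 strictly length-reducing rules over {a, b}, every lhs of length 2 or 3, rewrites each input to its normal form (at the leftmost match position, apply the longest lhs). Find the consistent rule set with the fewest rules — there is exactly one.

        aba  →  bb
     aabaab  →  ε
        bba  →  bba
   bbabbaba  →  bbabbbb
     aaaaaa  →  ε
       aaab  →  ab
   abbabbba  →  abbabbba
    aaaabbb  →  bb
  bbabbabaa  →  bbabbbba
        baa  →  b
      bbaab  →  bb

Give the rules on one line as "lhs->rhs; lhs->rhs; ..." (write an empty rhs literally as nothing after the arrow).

aa->; aab->; aba->bb

  | aba => bb
  | aabaab => aab => ε
  | bba
  | bbabbaba => bbabbbb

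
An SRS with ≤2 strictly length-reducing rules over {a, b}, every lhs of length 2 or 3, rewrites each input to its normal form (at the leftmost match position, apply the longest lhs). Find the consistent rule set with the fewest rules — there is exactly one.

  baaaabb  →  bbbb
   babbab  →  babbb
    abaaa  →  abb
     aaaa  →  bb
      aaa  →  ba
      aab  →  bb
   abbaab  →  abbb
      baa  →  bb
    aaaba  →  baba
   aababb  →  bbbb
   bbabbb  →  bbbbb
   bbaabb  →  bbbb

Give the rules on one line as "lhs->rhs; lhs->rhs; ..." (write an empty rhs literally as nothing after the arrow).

aa->b; bba->bb

  | baaaabb => bbaabb => bbabb => bbbb
  | babbab => babbb
  | abaaa => abba => abb
  | aaaa => baa => bb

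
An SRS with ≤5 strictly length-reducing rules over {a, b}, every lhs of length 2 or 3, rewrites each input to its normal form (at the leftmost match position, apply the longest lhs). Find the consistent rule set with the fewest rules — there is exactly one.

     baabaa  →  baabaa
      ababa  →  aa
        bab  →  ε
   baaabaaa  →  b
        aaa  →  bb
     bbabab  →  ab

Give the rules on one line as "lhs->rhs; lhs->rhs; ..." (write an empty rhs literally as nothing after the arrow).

aaa->bb; bab->; bba->ba; bbb->b

  | baabaa
  | ababa => aa
  | bab => ε
  | baaabaaa => bbbbaaa => bbaaa => baaa => bbb => b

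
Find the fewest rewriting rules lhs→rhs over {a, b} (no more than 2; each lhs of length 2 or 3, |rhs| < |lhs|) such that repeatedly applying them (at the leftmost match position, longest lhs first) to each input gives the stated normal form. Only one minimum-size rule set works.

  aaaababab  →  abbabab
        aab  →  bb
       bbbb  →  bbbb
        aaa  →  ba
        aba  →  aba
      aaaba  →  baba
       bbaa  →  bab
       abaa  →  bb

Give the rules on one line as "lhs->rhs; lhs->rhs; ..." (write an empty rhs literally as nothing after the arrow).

  | aaaababab => baababab => abbabab
  | aab => bb
  | bbbb
  | aaa => ba

aa->b; baa->ab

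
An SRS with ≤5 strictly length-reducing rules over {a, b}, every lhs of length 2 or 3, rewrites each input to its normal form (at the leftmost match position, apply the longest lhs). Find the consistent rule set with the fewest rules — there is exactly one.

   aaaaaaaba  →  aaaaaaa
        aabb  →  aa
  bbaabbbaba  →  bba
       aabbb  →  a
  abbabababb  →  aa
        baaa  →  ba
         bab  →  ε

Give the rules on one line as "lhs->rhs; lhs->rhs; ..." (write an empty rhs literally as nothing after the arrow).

  | aaaaaaaba => aaaaaaa
  | aabb => aa
  | bbaabbbaba => bbabbbaba => bbbaba => bba
  | aabbb => aab => a

ab->; abb->a; baa->ba; bab->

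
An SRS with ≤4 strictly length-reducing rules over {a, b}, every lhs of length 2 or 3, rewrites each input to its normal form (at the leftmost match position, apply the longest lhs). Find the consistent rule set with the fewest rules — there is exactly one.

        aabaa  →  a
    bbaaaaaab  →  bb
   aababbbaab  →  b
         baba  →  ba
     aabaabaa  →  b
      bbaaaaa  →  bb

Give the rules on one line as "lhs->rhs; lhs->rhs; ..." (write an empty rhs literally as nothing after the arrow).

  | aabaa => bbaa => bbb => a
  | bbaaaaaab => bbbaaaab => aaaaab => baaab => bbab => bb
  | aababbbaab => bbabbbaab => bbbaab => aaab => bab => b
  | baba => ba

aa->b; ab->; abb->; bbb->a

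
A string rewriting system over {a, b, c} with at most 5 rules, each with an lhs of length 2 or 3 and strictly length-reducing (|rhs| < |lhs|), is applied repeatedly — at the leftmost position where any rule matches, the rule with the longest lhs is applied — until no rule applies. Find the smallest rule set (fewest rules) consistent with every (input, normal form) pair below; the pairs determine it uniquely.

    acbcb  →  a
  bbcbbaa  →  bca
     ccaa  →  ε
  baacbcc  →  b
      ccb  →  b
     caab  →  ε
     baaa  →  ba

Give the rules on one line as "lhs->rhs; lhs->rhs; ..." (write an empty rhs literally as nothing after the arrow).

  | acbcb => acb => a
  | bbcbbaa => bbbaa => bca
  | ccaa => aa => ε
  | baacbcc => bcbcc => bcc => b

aa->; bba->c; cb->; cc->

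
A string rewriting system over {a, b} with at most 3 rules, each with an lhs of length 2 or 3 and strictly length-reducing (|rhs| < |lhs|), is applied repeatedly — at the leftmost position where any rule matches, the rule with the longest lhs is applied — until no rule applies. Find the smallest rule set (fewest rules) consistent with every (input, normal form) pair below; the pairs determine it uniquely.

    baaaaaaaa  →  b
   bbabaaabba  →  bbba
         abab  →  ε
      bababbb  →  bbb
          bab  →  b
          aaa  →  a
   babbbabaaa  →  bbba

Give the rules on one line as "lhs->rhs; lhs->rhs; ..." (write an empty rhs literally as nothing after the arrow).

aa->; ab->

  | baaaaaaaa => baaaaaa => baaaa => baa => b
  | bbabaaabba => bbaaabba => bbabba => bbba
  | abab => ab => ε
  | bababbb => babbb => bbb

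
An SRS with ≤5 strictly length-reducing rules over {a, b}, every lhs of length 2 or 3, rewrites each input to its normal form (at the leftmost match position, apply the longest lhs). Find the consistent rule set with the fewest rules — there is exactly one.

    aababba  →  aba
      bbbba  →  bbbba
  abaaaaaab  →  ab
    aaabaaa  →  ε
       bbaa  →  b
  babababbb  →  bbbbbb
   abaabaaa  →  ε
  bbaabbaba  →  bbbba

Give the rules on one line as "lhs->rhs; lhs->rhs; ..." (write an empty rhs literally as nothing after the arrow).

  | aababba => aabba => aba
  | bbbba
  | abaaaaaab => aaaaab => aaab => ab
  | aaabaaa => abaaa => aa => ε

aa->; aab->a; baa->; bab->bb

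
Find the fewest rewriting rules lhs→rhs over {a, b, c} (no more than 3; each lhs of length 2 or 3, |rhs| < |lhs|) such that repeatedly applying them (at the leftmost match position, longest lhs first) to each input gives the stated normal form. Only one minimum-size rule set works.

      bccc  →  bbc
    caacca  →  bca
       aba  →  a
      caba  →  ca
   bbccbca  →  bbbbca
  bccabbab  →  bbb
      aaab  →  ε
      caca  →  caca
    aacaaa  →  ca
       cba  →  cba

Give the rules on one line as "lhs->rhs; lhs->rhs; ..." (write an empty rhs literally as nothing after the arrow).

aa->; ab->; cc->b

  | bccc => bbc
  | caacca => ccca => bca
  | aba => a
  | caba => ca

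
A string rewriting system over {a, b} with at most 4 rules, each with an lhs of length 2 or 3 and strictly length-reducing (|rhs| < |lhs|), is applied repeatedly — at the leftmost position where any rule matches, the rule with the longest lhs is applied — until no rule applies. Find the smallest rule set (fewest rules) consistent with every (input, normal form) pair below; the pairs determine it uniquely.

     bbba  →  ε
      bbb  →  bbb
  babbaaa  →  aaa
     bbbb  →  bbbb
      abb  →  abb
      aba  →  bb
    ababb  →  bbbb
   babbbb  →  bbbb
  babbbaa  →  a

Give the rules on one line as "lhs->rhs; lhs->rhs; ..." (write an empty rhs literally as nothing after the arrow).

aba->bb; ba->; bba->a

  | bbba => ba => ε
  | bbb
  | babbaaa => bbaaa => aaa
  | bbbb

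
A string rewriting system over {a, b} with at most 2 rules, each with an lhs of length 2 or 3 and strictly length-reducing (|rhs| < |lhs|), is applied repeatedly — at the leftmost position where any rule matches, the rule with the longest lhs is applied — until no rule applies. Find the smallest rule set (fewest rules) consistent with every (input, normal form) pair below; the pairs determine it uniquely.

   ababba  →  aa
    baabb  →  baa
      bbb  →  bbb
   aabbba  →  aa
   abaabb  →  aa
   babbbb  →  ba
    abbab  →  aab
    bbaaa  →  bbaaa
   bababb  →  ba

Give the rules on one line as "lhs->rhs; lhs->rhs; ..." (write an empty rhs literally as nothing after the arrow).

aba->a; abb->a

  | ababba => abba => aa
  | baabb => baa
  | bbb
  | aabbba => aaba => aa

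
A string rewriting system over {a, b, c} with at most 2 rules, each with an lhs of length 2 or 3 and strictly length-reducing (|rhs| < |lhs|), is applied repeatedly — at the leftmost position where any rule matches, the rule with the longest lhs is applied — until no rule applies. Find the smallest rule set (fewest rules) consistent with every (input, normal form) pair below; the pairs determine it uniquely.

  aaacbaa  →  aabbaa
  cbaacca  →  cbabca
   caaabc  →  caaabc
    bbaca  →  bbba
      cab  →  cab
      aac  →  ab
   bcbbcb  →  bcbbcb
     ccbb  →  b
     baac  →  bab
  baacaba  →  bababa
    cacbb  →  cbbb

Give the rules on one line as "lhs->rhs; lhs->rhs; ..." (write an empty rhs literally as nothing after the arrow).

ac->b; ccb->

  | aaacbaa => aabbaa
  | cbaacca => cbabca
  | caaabc
  | bbaca => bbba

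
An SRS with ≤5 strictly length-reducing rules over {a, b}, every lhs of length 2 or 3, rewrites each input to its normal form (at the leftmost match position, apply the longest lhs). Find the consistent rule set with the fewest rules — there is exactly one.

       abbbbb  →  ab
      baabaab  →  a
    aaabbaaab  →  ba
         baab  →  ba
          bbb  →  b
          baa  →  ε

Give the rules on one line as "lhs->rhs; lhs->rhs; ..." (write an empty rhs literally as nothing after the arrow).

aa->b; aab->a; bb->; bba->aa

  | abbbbb => abbb => ab
  | baabaab => baaab => bbab => aab => a
  | aaabbaaab => babbaaab => baaaaab => bbaaab => aaaab => baab => ba
  | baab => ba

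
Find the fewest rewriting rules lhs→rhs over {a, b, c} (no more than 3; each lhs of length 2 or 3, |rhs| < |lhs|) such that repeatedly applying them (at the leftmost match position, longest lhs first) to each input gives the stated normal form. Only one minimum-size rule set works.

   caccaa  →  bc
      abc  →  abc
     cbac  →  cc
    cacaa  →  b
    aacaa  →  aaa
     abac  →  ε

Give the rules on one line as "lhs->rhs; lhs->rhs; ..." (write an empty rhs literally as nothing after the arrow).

ac->; ba->; ca->b

  | caccaa => bccaa => bcba => bc
  | abc
  | cbac => cc
  | cacaa => bcaa => bba => b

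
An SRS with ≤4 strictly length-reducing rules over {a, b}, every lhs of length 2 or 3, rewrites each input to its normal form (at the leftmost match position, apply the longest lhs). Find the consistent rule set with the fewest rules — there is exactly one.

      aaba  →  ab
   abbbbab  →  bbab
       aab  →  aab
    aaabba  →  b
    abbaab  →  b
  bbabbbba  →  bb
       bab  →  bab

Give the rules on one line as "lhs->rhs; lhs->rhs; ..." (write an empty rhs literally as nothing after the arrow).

  | aaba => ab
  | abbbbab => ababab => bbab
  | aab
  | aaabba => bbba => baa => b

aaa->b; aba->b; baa->b; bbb->ba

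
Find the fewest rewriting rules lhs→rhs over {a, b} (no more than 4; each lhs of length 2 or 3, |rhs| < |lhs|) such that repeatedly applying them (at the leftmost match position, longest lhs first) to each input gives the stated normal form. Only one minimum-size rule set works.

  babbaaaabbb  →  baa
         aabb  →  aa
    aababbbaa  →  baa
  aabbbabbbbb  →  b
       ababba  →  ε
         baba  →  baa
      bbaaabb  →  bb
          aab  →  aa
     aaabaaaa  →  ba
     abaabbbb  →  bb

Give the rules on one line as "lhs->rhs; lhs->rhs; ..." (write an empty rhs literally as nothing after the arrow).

  | babbaaaabbb => babaaaabbb => baaaaabbb => baabbb => baabb => baab => baa
  | aabb => aab => aa
  | aababbbaa => aaabbbaa => bbbaa => baa
  | aabbbabbbbb => aabbabbbbb => aababbbbb => aaabbbbb => bbbbb => bbb => b

aaa->; ab->a; bbb->b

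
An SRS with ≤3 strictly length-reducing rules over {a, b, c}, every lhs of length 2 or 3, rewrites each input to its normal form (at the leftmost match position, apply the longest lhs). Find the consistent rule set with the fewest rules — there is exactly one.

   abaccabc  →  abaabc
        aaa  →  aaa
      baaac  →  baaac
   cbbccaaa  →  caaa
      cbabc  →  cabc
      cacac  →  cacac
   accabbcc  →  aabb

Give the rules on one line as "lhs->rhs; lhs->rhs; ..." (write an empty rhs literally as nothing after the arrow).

  | abaccabc => abaabc
  | aaa
  | baaac
  | cbbccaaa => cbccaaa => cccaaa => caaa

cb->c; cc->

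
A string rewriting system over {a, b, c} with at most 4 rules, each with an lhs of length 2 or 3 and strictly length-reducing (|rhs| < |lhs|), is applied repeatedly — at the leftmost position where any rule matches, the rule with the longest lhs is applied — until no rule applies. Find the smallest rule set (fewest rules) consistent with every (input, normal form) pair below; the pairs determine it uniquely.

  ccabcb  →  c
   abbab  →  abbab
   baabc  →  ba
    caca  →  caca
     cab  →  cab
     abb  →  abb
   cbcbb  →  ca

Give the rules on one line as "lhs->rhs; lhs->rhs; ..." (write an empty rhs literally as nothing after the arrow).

  | ccabcb => ccb => c
  | abbab
  | baabc => ba
  | caca

abc->; cb->; cbb->ca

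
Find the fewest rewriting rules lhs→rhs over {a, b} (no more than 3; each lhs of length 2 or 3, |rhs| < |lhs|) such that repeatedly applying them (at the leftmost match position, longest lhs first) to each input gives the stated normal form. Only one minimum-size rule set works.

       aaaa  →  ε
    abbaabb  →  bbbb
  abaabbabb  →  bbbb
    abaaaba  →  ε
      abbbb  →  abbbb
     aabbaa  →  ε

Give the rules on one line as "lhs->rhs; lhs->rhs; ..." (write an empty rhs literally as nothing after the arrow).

aa->; aba->bb; ba->

  | aaaa => aa => ε
  | abbaabb => ababb => bbbb
  | abaabbabb => bbabbabb => bbbabb => bbbb
  | abaaaba => bbaaba => baba => ba => ε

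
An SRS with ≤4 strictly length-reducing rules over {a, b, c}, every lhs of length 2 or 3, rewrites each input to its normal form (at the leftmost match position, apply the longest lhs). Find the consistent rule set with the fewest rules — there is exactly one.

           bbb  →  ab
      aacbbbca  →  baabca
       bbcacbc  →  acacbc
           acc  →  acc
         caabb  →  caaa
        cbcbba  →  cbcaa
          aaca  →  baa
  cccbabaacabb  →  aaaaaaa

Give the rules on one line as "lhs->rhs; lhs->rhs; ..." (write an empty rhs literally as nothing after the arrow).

aac->ba; bb->a; ccc->ab

  | bbb => ab
  | aacbbbca => babbbca => baabca
  | bbcacbc => acacbc
  | acc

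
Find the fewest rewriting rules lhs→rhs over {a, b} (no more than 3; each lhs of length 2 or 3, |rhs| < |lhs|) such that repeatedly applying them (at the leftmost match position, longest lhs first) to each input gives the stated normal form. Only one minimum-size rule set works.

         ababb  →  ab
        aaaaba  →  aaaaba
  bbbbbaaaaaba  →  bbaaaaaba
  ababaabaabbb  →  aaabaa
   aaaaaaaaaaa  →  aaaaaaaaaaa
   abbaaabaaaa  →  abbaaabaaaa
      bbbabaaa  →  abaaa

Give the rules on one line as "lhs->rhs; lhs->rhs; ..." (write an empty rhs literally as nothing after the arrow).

  | ababb => ab
  | aaaaba
  | bbbbbaaaaaba => bbaaaaaba
  | ababaabaabbb => aaabaabbb => aaabaa

bab->; bbb->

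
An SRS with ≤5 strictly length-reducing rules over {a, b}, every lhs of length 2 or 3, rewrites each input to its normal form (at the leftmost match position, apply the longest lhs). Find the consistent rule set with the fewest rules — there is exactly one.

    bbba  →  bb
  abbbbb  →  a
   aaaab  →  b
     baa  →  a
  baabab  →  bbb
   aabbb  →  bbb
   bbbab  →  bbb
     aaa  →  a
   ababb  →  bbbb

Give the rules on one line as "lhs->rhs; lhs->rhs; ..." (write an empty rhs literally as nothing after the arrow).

  | bbba => bb
  | abbbbb => abbbb => abbb => abb => ab => a
  | aaaab => aab => b
  | baa => a

aa->; ab->a; aba->bb; ba->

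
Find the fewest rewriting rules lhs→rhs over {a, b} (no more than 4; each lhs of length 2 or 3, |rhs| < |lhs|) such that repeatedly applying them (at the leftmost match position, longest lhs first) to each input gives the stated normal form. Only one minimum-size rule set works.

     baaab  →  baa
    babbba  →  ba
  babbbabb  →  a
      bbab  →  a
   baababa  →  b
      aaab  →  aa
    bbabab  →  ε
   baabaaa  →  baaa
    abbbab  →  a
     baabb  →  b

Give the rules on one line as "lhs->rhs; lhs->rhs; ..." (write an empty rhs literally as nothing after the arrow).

ab->; aba->; bb->a; bbb->b

  | baaab => baa
  | babbba => bbba => ba
  | babbbabb => bbbabb => babb => bb => a
  | bbab => aab => a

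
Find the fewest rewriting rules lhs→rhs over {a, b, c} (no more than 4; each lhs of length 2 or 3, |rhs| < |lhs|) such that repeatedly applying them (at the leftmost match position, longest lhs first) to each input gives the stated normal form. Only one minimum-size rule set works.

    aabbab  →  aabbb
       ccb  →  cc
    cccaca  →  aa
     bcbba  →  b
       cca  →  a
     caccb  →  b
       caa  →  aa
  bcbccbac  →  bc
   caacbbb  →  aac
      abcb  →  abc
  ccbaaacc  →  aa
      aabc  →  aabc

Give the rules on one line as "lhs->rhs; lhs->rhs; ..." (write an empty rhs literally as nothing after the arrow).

  | aabbab => aabbb
  | ccb => cc
  | cccaca => ccaca => caca => aca => aa
  | bcbba => bcba => bca => ba => b

acc->; ba->b; ca->a; cb->c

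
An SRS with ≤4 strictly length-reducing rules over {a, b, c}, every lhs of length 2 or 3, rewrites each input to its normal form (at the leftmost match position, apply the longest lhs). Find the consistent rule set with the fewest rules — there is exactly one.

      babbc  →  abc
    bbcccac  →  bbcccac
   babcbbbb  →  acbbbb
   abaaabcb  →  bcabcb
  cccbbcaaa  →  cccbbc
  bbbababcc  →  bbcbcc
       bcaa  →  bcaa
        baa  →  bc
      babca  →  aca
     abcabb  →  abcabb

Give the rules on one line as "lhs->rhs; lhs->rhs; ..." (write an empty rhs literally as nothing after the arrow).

aaa->; aba->ba; baa->bc; bab->a

  | babbc => abc
  | bbcccac
  | babcbbbb => acbbbb
  | abaaabcb => baaabcb => bcabcb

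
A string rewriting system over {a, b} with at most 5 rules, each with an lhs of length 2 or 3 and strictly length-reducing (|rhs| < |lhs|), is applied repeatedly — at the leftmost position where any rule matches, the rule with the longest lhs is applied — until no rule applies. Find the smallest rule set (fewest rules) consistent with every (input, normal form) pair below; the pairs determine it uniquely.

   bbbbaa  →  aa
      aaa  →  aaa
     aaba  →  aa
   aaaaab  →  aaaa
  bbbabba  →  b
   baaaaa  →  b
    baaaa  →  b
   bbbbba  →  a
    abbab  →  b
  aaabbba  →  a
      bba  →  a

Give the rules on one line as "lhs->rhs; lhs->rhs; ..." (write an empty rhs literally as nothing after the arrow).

  | bbbbaa => bbbaa => bbaa => aa
  | aaa
  | aaba => aa
  | aaaaab => aaaa

ab->; ba->b; bb->b; bba->a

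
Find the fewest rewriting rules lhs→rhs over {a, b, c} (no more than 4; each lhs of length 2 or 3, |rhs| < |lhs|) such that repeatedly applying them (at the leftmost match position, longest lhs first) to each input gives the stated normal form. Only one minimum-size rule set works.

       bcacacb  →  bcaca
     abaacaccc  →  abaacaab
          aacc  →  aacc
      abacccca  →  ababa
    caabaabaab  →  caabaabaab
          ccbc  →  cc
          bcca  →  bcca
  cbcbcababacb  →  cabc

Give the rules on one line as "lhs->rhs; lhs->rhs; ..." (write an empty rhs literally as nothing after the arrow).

abb->c; bac->b; cb->; ccc->ab

  | bcacacb => bcaca
  | abaacaccc => abaacaab
  | aacc
  | abacccca => abccca => ababa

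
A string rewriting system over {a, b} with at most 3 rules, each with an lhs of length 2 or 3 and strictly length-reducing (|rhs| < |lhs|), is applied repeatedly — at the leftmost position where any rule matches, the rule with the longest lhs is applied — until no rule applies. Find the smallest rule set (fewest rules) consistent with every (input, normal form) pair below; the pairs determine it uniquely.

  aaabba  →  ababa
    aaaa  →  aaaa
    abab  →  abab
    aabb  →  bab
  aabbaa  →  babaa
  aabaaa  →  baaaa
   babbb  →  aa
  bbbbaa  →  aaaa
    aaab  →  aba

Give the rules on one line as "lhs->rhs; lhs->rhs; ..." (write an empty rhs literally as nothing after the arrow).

  | aaabba => ababa
  | aaaa
  | abab
  | aabb => bab

aab->ba; bb->a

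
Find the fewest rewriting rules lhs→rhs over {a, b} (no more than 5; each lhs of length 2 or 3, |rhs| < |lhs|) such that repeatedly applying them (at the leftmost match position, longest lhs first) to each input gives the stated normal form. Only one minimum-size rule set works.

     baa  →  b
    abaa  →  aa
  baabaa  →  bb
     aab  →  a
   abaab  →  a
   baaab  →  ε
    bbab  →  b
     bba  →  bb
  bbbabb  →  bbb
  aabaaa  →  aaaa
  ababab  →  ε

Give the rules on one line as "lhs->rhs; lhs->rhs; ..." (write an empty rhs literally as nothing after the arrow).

  | baa => b
  | abaa => aa
  | baabaa => bbaa => bb
  | aab => a

ab->; ba->b; baa->b; bab->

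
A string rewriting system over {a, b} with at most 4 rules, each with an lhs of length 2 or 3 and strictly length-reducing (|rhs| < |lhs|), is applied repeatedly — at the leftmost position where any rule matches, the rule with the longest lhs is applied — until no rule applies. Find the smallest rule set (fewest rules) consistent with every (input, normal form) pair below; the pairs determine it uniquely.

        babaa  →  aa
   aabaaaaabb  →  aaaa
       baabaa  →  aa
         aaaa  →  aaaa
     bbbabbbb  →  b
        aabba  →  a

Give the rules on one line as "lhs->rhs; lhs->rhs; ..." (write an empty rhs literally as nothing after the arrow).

ab->; ba->b; bb->

  | babaa => bbaa => aa
  | aabaaaaabb => aaaaaabb => aaaaab => aaaa
  | baabaa => babaa => bbaa => aa
  | aaaa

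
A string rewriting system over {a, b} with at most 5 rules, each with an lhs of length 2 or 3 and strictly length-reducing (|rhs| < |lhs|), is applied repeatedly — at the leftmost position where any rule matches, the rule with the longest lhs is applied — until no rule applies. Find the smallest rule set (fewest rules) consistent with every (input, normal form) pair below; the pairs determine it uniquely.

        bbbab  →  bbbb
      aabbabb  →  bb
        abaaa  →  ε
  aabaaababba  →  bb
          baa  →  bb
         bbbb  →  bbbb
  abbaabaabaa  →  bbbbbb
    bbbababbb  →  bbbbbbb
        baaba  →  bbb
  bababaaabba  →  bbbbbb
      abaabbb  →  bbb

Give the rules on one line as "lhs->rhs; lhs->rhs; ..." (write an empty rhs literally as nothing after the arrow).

  | bbbab => bbbb
  | aabbabb => ababb => abbb => bb
  | abaaa => abaa => aba => ab => ε
  | aabaaababba => aabaababba => aabababba => aabbabba => ababba => abbba => bba => bb

ab->; aba->ab; ba->b; baa->bb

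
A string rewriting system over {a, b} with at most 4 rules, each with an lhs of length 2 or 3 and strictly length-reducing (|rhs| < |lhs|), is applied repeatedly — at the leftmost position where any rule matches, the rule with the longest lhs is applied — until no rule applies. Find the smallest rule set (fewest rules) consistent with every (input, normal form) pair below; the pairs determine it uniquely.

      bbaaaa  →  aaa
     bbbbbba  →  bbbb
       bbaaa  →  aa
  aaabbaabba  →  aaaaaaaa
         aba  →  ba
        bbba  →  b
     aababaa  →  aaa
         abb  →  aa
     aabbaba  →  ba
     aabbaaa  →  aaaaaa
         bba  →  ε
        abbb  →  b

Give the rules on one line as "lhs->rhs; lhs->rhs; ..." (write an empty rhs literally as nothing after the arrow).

  | bbaaaa => aaa
  | bbbbbba => bbbb
  | bbaaa => aa
  | aaabbaabba => aaaaaabba => aaaaaaaa

ab->b; abb->aa; bab->a; bba->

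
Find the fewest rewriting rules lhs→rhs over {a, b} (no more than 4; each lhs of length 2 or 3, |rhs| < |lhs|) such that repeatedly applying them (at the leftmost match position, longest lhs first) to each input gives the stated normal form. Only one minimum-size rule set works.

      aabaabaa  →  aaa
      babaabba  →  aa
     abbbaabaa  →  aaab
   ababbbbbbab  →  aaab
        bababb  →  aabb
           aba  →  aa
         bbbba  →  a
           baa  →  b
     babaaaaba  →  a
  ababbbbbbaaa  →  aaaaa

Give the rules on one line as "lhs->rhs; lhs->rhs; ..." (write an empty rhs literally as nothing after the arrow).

  | aabaabaa => aabbaa => aaa
  | babaabba => abaabba => abbba => aa
  | abbbaabaa => aaabaa => aaab
  | ababbbbbbab => aabbbbbbab => aabbbab => aaab

ba->a; baa->b; bba->; bbb->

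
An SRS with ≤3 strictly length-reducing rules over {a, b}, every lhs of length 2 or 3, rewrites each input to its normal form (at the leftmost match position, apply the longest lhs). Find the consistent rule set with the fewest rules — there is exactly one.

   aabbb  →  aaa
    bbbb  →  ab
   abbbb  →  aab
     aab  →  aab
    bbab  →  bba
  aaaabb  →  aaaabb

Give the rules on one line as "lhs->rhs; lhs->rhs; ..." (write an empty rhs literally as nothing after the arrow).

  | aabbb => aaa
  | bbbb => ab
  | abbbb => aab
  | aab

bab->ba; bbb->a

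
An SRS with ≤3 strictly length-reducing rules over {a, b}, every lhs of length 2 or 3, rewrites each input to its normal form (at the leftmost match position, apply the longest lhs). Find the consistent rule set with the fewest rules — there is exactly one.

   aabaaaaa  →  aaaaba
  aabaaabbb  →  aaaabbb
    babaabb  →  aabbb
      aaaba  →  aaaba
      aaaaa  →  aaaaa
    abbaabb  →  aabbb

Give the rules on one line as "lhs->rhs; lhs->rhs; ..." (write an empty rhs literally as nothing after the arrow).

  | aabaaaaa => aaabaaa => aaaaba
  | aabaaabbb => aaababbb => aaaabbb
  | babaabb => abaabb => aabbb
  | aaaba

baa->ab; bab->ab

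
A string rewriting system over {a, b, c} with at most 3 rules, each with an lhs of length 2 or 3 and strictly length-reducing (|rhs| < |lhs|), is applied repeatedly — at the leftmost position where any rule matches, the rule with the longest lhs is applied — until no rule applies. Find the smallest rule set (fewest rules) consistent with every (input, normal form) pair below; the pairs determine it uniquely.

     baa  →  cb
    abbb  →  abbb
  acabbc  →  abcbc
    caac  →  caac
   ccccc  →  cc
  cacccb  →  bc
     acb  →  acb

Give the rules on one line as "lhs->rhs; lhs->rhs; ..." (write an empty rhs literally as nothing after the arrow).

baa->cb; cab->bc; ccc->

  | baa => cb
  | abbb
  | acabbc => abcbc
  | caac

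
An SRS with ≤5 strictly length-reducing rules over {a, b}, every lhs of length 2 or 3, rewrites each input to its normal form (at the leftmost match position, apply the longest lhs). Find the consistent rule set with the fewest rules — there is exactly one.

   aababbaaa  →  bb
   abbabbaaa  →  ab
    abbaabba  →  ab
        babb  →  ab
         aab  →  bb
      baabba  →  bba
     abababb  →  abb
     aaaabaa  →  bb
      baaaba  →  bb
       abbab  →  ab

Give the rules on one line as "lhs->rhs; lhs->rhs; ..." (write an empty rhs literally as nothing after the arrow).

  | aababbaaa => bbabbaaa => babaaa => aaaa => baa => bb
  | abbabbaaa => ababaaa => abbaaa => abbba => aba => ab
  | abbaabba => abbbbba => abbba => aba => ab
  | babb => ab

aa->b; aba->ab; bab->a; bbb->b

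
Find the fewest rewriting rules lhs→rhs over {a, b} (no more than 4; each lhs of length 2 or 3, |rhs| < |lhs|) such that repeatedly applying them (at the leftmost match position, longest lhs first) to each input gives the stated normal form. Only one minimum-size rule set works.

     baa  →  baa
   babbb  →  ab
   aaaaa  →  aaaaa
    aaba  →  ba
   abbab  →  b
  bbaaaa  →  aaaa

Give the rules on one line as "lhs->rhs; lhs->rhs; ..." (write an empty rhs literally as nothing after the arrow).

  | baa
  | babbb => abbb => ab
  | aaaaa
  | aaba => ba

aab->b; bab->ab; bb->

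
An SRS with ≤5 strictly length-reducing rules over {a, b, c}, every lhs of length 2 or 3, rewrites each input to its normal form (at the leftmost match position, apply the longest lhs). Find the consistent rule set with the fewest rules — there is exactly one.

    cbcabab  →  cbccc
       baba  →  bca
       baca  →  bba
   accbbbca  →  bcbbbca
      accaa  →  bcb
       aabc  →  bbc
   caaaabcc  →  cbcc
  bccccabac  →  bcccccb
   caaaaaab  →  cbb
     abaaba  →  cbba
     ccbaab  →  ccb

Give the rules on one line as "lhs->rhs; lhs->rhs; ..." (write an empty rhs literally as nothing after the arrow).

  | cbcabab => cbccab => cbccc
  | baba => bca
  | baca => bba
  | accbbbca => bcbbbca

aa->b; ab->c; ac->b; baa->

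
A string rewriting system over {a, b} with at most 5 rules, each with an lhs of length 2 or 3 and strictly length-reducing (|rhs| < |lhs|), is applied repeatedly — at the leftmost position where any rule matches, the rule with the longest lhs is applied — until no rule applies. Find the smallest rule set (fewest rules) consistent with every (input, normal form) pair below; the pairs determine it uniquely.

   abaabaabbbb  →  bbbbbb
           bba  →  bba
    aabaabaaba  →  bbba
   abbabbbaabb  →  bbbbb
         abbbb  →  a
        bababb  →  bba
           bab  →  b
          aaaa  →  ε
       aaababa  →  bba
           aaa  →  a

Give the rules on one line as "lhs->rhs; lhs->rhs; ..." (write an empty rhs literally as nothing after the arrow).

  | abaabaabbbb => baabaabbbb => bbaabbbb => bbbbbb
  | bba
  | aabaabaaba => baabaaba => bbaaba => bbba
  | abbabbbaabb => aabbbaabb => bbbaabb => bbbbb

aa->; ab->; aba->ba; abb->a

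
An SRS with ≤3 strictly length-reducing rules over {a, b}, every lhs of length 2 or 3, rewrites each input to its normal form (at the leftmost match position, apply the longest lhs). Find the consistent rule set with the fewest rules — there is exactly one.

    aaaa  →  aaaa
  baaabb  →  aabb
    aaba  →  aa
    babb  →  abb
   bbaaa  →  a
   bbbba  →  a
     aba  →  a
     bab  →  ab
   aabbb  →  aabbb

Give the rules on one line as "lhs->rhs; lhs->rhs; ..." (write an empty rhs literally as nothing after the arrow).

  | aaaa
  | baaabb => aabb
  | aaba => aa
  | babb => abb

aba->a; ba->a; baa->a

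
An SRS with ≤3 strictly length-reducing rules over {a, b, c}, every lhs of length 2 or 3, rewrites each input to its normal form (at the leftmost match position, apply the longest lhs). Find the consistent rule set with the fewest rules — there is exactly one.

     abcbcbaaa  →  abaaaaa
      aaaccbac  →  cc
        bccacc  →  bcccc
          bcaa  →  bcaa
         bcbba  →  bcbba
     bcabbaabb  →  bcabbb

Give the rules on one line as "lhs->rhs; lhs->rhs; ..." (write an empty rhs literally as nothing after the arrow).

aab->; ac->c; cba->aa

  | abcbcbaaa => abcbaaaa => abaaaaa
  | aaaccbac => aaccbac => accbac => ccbac => caac => cac => cc
  | bccacc => bcccc
  | bcaa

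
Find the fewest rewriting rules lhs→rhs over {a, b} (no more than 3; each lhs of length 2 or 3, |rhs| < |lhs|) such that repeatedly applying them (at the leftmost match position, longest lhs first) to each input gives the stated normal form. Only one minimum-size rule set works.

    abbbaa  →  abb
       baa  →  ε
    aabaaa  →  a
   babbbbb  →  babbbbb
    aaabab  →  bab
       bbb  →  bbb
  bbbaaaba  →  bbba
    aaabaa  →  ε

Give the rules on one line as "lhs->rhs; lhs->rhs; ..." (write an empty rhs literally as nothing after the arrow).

  | abbbaa => abb
  | baa => ε
  | aabaaa => abaaa => baaa => a
  | babbbbb

aba->ba; baa->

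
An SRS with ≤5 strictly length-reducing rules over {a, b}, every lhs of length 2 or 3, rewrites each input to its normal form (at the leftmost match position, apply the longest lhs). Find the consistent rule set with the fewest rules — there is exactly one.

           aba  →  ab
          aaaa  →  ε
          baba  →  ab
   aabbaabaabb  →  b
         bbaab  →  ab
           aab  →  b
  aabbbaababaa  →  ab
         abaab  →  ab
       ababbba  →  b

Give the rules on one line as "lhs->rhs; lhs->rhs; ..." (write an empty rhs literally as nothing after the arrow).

  | aba => ab
  | aaaa => aa => ε
  | baba => bba => ab
  | aabbaabaabb => bbaabaabb => ababaabb => abbaabb => aababb => babb => bbb => bb => b

aa->; ba->b; bb->b; bba->ab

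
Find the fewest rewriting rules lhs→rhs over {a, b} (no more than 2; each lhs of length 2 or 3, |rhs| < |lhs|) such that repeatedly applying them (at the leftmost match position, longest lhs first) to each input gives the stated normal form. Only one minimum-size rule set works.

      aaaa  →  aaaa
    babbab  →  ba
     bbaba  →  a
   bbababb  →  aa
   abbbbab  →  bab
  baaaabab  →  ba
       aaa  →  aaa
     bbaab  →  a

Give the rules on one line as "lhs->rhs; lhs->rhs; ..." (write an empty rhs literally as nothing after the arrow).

  | aaaa
  | babbab => baaab => ba
  | bbaba => aaba => a
  | bbababb => aababb => abb => aa

aab->; bb->a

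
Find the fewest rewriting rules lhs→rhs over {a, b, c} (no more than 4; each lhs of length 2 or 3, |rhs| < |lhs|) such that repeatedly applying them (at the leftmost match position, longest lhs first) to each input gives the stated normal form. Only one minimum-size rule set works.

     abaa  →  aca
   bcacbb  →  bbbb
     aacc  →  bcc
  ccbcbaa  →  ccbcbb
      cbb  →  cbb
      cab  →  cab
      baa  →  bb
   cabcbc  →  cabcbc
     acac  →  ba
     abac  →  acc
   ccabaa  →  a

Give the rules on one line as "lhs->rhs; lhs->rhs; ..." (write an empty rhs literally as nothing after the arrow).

aa->b; aba->ac; caa->; cac->aa

  | abaa => aca
  | bcacbb => baabb => bbbb
  | aacc => bcc
  | ccbcbaa => ccbcbb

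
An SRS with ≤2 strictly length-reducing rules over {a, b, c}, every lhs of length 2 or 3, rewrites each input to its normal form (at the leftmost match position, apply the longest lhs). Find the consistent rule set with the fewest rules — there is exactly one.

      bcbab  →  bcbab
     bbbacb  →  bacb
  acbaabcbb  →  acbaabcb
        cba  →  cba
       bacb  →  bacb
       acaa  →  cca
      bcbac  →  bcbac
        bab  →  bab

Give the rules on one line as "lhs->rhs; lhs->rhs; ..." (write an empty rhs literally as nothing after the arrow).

  | bcbab
  | bbbacb => bbacb => bacb
  | acbaabcbb => acbaabcb
  | cba

aca->cc; bb->b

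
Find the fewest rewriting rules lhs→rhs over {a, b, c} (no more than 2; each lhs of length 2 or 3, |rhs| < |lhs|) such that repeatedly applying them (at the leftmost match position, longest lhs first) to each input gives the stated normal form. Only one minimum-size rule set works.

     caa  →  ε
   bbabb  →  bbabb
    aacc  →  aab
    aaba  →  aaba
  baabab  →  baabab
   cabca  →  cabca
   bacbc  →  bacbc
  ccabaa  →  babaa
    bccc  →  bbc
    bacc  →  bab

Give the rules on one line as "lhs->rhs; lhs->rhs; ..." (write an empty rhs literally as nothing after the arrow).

  | caa => ε
  | bbabb
  | aacc => aab
  | aaba

caa->; cc->b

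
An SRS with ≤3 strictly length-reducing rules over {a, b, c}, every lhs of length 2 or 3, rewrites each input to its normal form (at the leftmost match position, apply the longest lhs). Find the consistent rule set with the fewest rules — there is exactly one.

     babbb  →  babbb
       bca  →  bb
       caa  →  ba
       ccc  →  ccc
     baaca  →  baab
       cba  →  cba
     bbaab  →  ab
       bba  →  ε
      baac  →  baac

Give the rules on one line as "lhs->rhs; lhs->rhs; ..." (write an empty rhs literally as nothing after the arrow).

  | babbb
  | bca => bb
  | caa => ba
  | ccc

bba->; ca->b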